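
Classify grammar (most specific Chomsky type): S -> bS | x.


Right-linear: every RHS is a terminal or a terminal followed by one nonterminal
Classification: Type 3 (Regular)


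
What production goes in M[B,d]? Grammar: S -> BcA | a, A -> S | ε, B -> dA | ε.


For [B, d]: 'd' ∈ FIRST(dA)
Entry: B -> dA


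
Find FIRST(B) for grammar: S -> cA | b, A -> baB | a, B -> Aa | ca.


Per alternative of B: FIRST(Aa) = {a, b}; FIRST(ca) = {c}
FIRST(B) = {a, b, c}


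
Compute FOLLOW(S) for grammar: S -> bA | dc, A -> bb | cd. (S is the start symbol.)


$ ∈ FOLLOW(S). For each A -> αBβ: add FIRST(β)\{ε} to FOLLOW(B); if β nullable, add FOLLOW(A).
FOLLOW(S) = {$}


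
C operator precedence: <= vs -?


'-' is additive (level 9); '<=' is relational (level 7)
Higher level binds tighter
'-' has higher precedence than '<='


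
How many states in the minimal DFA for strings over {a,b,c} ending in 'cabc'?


Track the longest suffix of input matching a prefix of 'cabc': 5 classes (prefixes of length 0..4)
Minimal DFA: 5 states


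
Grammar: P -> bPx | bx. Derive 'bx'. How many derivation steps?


Derivation: P => bx
Steps: 1


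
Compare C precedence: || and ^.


'^' is bitwise XOR (level 4); '||' is logical OR (level 1)
Higher level binds tighter
'^' has higher precedence than '||'


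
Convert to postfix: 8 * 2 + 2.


Left to right (same or higher precedence on left)
Postfix: 8 2 * 2 +


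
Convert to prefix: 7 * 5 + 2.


left-to-right (same/higher precedence on left): tree is (+ (* 7 5) 2)
Prefix: + * 7 5 2


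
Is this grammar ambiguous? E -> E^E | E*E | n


'n^n*n' has two parse trees (no precedence encoded between ^ and *)
Ambiguous


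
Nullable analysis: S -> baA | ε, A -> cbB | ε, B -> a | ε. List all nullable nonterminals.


A nonterminal is nullable iff some alternative derives ε (directly, or every symbol in it is nullable)
Nullable: {A, B, S}


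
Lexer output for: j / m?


Scan left to right, longest-match per lexeme
Tokens: ID(j), OP(/), ID(m)


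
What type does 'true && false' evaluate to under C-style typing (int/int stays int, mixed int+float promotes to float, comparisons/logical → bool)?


Operand types: bool && bool
Rule: logical operators take bool operands and yield bool
Result type: bool


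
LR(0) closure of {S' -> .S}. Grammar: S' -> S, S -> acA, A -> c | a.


Start: S' -> .S
For each item with dot before a nonterminal B, add B -> .γ for every B-production
Closure: [S' -> .S, S -> .acA]


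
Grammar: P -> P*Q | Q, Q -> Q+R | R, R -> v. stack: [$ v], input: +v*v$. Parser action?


'v' on top is the handle for R -> v
Action: reduce (R -> v)


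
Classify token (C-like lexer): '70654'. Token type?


Pattern: digits only
Type: INTEGER_LITERAL


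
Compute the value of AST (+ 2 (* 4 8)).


Evaluate inner: (* 4 8) = 32
Evaluate root: (+ 2 32) = 34
Result: 34


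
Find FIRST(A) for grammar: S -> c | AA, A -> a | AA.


Per alternative of A: FIRST(a) = {a}; FIRST(AA) = {a}
FIRST(A) = {a}


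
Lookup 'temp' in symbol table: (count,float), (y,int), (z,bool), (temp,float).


Lookup 'temp' → type float


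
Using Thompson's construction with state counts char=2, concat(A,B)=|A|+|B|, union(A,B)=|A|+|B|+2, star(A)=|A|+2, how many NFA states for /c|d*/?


Syntax tree has 2 char leaf(s), 1 union(s), 1 star(s)
chars contribute 2×2 = 4; each union adds +2; each star adds +2
Total: 4 + 2 + 2 = 8 states


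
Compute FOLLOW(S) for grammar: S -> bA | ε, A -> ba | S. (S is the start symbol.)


$ ∈ FOLLOW(S). For each A -> αBβ: add FIRST(β)\{ε} to FOLLOW(B); if β nullable, add FOLLOW(A).
FOLLOW(S) = {$}


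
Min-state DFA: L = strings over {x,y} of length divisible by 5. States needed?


Track length mod 5: states 0..4, accept at 0
Minimal DFA: 5 states


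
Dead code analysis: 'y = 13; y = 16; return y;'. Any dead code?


first assignment to y is overwritten before any read
Dead: 'y = 13'


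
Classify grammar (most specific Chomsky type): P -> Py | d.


Left-linear: every RHS is a terminal or one nonterminal followed by a terminal
Classification: Type 3 (Regular)


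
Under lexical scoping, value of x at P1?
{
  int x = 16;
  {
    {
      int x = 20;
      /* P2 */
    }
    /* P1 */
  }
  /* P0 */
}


P1's block does not declare x; resolves to the enclosing declaration at depth 0
x = 16


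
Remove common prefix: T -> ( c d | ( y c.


Common prefix: '('
Factored: T -> ( T', T' -> c d | y c


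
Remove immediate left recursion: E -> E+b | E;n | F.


Left-recursive alternatives: E+b, E;n; non-recursive: F
Introduce E': E -> FE', E' -> +bE' | ;nE' | ε


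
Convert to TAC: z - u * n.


Break into single-operator statements:
t1 = u * n
t2 = z - t1


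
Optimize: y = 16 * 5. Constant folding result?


16 * 5 = 80 at compile time
Optimized: y = 80


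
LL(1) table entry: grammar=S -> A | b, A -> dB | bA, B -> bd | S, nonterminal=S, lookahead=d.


For [S, d]: 'd' ∈ FIRST(A)
Entry: S -> A


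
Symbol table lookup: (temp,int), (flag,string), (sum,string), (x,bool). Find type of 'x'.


Lookup 'x' → type bool


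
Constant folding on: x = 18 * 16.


18 * 16 = 288 at compile time
Optimized: x = 288


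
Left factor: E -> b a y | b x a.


Common prefix: 'b'
Factored: E -> b E', E' -> a y | x a


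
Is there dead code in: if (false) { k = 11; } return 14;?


condition is constant false, so the whole block is unreachable
Dead: 'if (false) { k = 11; }'


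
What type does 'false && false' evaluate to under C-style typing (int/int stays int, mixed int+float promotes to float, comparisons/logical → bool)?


Operand types: bool && bool
Rule: logical operators take bool operands and yield bool
Result type: bool


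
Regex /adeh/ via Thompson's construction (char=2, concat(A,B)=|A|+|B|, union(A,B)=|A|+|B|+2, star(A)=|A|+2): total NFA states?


Syntax tree has 4 char leaf(s), 0 union(s), 0 star(s)
chars contribute 4×2 = 8; each union adds +2; each star adds +2
Total: 8 + 0 + 0 = 8 states


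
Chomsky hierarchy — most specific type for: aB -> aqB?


LHS has context (more than one symbol) and |LHS| ≤ |RHS|
Classification: Type 1 (Context-Sensitive)


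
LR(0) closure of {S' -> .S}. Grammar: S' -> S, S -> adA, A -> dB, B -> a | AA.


Start: S' -> .S
For each item with dot before a nonterminal B, add B -> .γ for every B-production
Closure: [S' -> .S, S -> .adA]


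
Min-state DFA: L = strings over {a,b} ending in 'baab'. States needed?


Track the longest suffix of input matching a prefix of 'baab': 5 classes (prefixes of length 0..4)
Minimal DFA: 5 states


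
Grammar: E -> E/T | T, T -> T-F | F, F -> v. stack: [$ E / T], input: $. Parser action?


handle 'E/T' on top; lookahead ∈ FOLLOW(E) = {/, $}
Action: reduce (E -> E/T)


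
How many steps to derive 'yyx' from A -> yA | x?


Derivation: A => yA => yyA => yyx
Steps: 3


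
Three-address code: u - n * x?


Break into single-operator statements:
t1 = n * x
t2 = u - t1


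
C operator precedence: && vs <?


'<' is relational (level 7); '&&' is logical AND (level 2)
Higher level binds tighter
'<' has higher precedence than '&&'


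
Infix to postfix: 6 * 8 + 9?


Left to right (same or higher precedence on left)
Postfix: 6 8 * 9 +


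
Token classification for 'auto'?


Pattern: reserved word
Type: KEYWORD


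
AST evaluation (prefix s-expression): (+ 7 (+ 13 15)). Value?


Evaluate inner: (+ 13 15) = 28
Evaluate root: (+ 7 28) = 35
Result: 35


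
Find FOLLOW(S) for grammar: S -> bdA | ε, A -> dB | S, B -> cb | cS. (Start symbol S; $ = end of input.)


$ ∈ FOLLOW(S). For each A -> αBβ: add FIRST(β)\{ε} to FOLLOW(B); if β nullable, add FOLLOW(A).
FOLLOW(S) = {$}


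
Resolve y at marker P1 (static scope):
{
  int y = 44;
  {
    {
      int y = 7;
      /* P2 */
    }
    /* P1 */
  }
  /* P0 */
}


P1's block does not declare y; resolves to the enclosing declaration at depth 0
y = 44


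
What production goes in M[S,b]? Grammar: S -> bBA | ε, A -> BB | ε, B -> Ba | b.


For [S, b]: 'b' ∈ FIRST(bBA)
Entry: S -> bBA


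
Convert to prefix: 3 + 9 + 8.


left-to-right (same/higher precedence on left): tree is (+ (+ 3 9) 8)
Prefix: + + 3 9 8


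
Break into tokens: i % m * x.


Scan left to right, longest-match per lexeme
Tokens: ID(i), OP(%), ID(m), OP(*), ID(x)


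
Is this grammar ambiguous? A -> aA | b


right-linear, alternatives start with distinct terminals 'a' vs 'b': unique leftmost derivation
Unambiguous


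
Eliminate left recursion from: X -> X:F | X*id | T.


Left-recursive alternatives: X:F, X*id; non-recursive: T
Introduce X': X -> TX', X' -> :FX' | *idX' | ε


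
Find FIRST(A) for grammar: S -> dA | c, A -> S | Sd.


Per alternative of A: FIRST(S) = {c, d}; FIRST(Sd) = {c, d}
FIRST(A) = {c, d}


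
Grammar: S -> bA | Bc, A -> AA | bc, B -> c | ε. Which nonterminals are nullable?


A nonterminal is nullable iff some alternative derives ε (directly, or every symbol in it is nullable)
Nullable: {B}


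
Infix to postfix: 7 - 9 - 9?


Left to right (same or higher precedence on left)
Postfix: 7 9 - 9 -


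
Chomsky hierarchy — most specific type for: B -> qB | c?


Right-linear: every RHS is a terminal or a terminal followed by one nonterminal
Classification: Type 3 (Regular)


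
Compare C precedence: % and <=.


'%' is multiplicative (level 10); '<=' is relational (level 7)
Higher level binds tighter
'%' has higher precedence than '<='


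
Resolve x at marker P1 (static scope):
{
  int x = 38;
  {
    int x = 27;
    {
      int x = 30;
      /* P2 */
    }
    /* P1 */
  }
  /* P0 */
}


x declared in the same block as P1
x = 27


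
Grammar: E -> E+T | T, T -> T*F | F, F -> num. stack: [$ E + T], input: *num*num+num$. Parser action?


'*' can extend T; shift to build T -> T*F
Action: shift


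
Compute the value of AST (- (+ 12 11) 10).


Evaluate inner: (+ 12 11) = 23
Evaluate root: (- 23 10) = 13
Result: 13


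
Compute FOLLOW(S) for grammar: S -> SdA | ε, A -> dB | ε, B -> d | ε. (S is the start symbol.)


$ ∈ FOLLOW(S). For each A -> αBβ: add FIRST(β)\{ε} to FOLLOW(B); if β nullable, add FOLLOW(A).
FOLLOW(S) = {$, d}


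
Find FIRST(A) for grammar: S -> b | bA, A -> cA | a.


Per alternative of A: FIRST(cA) = {c}; FIRST(a) = {a}
FIRST(A) = {a, c}


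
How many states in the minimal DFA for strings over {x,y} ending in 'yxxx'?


Track the longest suffix of input matching a prefix of 'yxxx': 5 classes (prefixes of length 0..4)
Minimal DFA: 5 states


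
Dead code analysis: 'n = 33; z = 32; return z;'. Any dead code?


n is assigned but never read
Dead: 'n = 33'


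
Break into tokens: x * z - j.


Scan left to right, longest-match per lexeme
Tokens: ID(x), OP(*), ID(z), OP(-), ID(j)


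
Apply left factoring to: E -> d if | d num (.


Common prefix: 'd'
Factored: E -> d E', E' -> if | num (


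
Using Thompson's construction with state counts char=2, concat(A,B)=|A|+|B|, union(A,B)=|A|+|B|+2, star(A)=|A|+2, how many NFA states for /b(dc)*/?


Syntax tree has 3 char leaf(s), 0 union(s), 1 star(s)
chars contribute 3×2 = 6; each union adds +2; each star adds +2
Total: 6 + 0 + 2 = 8 states


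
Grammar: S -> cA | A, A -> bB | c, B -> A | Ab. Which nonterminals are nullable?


A nonterminal is nullable iff some alternative derives ε (directly, or every symbol in it is nullable)
Nullable: {}


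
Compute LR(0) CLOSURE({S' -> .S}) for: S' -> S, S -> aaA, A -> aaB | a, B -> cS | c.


Start: S' -> .S
For each item with dot before a nonterminal B, add B -> .γ for every B-production
Closure: [S' -> .S, S -> .aaA]


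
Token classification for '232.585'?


Pattern: digits with a decimal point
Type: FLOAT_LITERAL


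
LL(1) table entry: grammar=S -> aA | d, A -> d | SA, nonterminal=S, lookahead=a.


For [S, a]: 'a' ∈ FIRST(aA)
Entry: S -> aA


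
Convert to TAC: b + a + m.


Break into single-operator statements:
t1 = b + a
t2 = t1 + m


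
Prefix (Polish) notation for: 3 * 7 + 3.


left-to-right (same/higher precedence on left): tree is (+ (* 3 7) 3)
Prefix: + * 3 7 3


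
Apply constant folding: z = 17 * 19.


17 * 19 = 323 at compile time
Optimized: z = 323


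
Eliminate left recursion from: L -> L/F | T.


Left-recursive alternatives: L/F; non-recursive: T
Introduce L': L -> TL', L' -> /FL' | ε


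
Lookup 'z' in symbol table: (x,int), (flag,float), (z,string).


Lookup 'z' → type string


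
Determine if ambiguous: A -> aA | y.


right-linear, alternatives start with distinct terminals 'a' vs 'y': unique leftmost derivation
Unambiguous


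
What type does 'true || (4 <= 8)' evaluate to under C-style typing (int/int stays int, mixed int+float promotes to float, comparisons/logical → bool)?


Operand types: bool || bool
Rule: logical operators take bool operands and yield bool
Result type: bool


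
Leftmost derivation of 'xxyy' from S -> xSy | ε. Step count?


Derivation: S => xSy => xxSyy => xxyy
Steps: 3


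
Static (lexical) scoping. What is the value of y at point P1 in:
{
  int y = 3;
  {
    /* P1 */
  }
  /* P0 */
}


P1's block does not declare y; resolves to the enclosing declaration at depth 0
y = 3


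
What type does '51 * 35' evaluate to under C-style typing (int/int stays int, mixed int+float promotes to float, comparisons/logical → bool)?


Operand types: int * int
Rule: mixed int/float promotes to float; int/int stays int
Result type: int


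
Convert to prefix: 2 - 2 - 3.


left-to-right (same/higher precedence on left): tree is (- (- 2 2) 3)
Prefix: - - 2 2 3


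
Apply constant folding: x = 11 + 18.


11 + 18 = 29 at compile time
Optimized: x = 29


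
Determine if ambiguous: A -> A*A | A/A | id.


'id*id/id' has two parse trees (no precedence encoded between * and /)
Ambiguous


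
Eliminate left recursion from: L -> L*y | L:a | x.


Left-recursive alternatives: L*y, L:a; non-recursive: x
Introduce L': L -> xL', L' -> *yL' | :aL' | ε


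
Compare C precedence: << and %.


'%' is multiplicative (level 10); '<<' is shift (level 8)
Higher level binds tighter
'%' has higher precedence than '<<'


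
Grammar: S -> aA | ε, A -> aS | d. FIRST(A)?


Per alternative of A: FIRST(aS) = {a}; FIRST(d) = {d}
FIRST(A) = {a, d}


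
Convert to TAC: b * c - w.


Break into single-operator statements:
t1 = b * c
t2 = t1 - w


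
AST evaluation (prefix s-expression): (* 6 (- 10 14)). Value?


Evaluate inner: (- 10 14) = -4
Evaluate root: (* 6 -4) = -24
Result: -24


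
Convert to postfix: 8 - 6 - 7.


Left to right (same or higher precedence on left)
Postfix: 8 6 - 7 -


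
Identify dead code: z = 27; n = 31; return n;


z is assigned but never read
Dead: 'z = 27'


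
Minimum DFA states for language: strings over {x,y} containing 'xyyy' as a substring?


KMP-style automaton: 4 progress states + 1 absorbing accept = 5
Minimal DFA: 5 states


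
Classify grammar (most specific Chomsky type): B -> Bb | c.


Left-linear: every RHS is a terminal or one nonterminal followed by a terminal
Classification: Type 3 (Regular)


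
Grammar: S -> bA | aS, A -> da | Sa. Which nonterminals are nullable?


A nonterminal is nullable iff some alternative derives ε (directly, or every symbol in it is nullable)
Nullable: {}


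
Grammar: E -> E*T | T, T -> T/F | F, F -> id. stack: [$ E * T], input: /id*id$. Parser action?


'/' can extend T; shift to build T -> T/F
Action: shift


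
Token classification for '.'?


Pattern: operator symbol
Type: OPERATOR


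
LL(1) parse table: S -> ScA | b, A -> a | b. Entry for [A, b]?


For [A, b]: 'b' ∈ FIRST(b)
Entry: A -> b


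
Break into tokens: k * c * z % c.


Scan left to right, longest-match per lexeme
Tokens: ID(k), OP(*), ID(c), OP(*), ID(z), OP(%), ID(c)


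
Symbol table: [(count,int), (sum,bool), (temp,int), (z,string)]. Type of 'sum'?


Lookup 'sum' → type bool


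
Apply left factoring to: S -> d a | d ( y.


Common prefix: 'd'
Factored: S -> d S', S' -> a | ( y


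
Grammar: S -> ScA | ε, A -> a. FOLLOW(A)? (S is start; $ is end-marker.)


$ ∈ FOLLOW(S). For each A -> αBβ: add FIRST(β)\{ε} to FOLLOW(B); if β nullable, add FOLLOW(A).
FOLLOW(A) = {$, c}


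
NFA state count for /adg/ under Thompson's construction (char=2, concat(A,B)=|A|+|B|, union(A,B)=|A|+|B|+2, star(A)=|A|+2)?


Syntax tree has 3 char leaf(s), 0 union(s), 0 star(s)
chars contribute 3×2 = 6; each union adds +2; each star adds +2
Total: 6 + 0 + 0 = 6 states


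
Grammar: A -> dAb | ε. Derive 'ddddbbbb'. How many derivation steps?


Derivation: A => dAb => ddAbb => dddAbbb => ddddAbbbb => ddddbbbb
Steps: 5


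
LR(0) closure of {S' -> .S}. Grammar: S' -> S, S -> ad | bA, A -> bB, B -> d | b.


Start: S' -> .S
For each item with dot before a nonterminal B, add B -> .γ for every B-production
Closure: [S' -> .S, S -> .ad, S -> .bA]


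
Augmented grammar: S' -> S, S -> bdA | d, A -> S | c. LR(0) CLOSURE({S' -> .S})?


Start: S' -> .S
For each item with dot before a nonterminal B, add B -> .γ for every B-production
Closure: [S' -> .S, S -> .bdA, S -> .d]


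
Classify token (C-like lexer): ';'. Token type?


Pattern: delimiter/punctuation
Type: PUNCTUATION


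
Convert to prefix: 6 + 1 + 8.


left-to-right (same/higher precedence on left): tree is (+ (+ 6 1) 8)
Prefix: + + 6 1 8


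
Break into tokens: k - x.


Scan left to right, longest-match per lexeme
Tokens: ID(k), OP(-), ID(x)


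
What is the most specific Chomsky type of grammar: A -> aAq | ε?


Single nonterminal LHS, but a^n q^n is not regular
Classification: Type 2 (Context-Free)


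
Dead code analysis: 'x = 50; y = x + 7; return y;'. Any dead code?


x is read by y's definition; y is returned
No dead code


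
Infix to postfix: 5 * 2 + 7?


Left to right (same or higher precedence on left)
Postfix: 5 2 * 7 +


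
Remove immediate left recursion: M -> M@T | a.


Left-recursive alternatives: M@T; non-recursive: a
Introduce M': M -> aM', M' -> @TM' | ε


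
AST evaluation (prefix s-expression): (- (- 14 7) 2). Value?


Evaluate inner: (- 14 7) = 7
Evaluate root: (- 7 2) = 5
Result: 5


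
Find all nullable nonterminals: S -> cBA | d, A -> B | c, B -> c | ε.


A nonterminal is nullable iff some alternative derives ε (directly, or every symbol in it is nullable)
Nullable: {A, B}


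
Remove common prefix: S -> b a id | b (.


Common prefix: 'b'
Factored: S -> b S', S' -> a id | (


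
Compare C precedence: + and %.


'%' is multiplicative (level 10); '+' is additive (level 9)
Higher level binds tighter
'%' has higher precedence than '+'


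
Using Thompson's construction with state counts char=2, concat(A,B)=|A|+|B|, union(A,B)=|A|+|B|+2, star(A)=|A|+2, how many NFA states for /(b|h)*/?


Syntax tree has 2 char leaf(s), 1 union(s), 1 star(s)
chars contribute 2×2 = 4; each union adds +2; each star adds +2
Total: 4 + 2 + 2 = 8 states


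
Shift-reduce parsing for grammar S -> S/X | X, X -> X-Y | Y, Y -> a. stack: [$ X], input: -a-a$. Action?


shift '-' to continue X -> X-Y
Action: shift


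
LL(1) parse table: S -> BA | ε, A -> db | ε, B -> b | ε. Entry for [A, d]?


For [A, d]: 'd' ∈ FIRST(db)
Entry: A -> db


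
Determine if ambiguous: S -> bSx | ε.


balanced b^n…x^n: each string has a unique parse
Unambiguous


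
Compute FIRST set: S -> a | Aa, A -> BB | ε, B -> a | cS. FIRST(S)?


Per alternative of S: FIRST(a) = {a}; FIRST(Aa) = {a, c}
FIRST(S) = {a, c}


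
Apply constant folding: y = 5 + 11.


5 + 11 = 16 at compile time
Optimized: y = 16


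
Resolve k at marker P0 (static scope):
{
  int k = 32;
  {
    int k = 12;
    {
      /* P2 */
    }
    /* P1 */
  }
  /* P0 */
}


k declared in the same block as P0
k = 32


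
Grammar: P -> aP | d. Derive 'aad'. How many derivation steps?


Derivation: P => aP => aaP => aad
Steps: 3


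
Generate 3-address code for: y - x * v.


Break into single-operator statements:
t1 = x * v
t2 = y - t1


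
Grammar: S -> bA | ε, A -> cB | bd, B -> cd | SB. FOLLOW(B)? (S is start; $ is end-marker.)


$ ∈ FOLLOW(S). For each A -> αBβ: add FIRST(β)\{ε} to FOLLOW(B); if β nullable, add FOLLOW(A).
FOLLOW(B) = {$, b, c}


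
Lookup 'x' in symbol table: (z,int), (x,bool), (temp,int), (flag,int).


Lookup 'x' → type bool


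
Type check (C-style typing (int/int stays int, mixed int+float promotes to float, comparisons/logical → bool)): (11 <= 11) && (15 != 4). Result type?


Operand types: bool && bool
Rule: logical operators take bool operands and yield bool
Result type: bool


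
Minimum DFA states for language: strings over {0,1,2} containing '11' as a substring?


KMP-style automaton: 2 progress states + 1 absorbing accept = 3
Minimal DFA: 3 states


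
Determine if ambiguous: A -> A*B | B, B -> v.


precedence layered via separate nonterminal B: deterministic
Unambiguous


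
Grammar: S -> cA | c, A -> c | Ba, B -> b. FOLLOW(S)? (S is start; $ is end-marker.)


$ ∈ FOLLOW(S). For each A -> αBβ: add FIRST(β)\{ε} to FOLLOW(B); if β nullable, add FOLLOW(A).
FOLLOW(S) = {$}


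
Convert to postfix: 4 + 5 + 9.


Left to right (same or higher precedence on left)
Postfix: 4 5 + 9 +


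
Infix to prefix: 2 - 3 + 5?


left-to-right (same/higher precedence on left): tree is (+ (- 2 3) 5)
Prefix: + - 2 3 5


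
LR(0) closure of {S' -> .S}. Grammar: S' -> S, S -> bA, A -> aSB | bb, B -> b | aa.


Start: S' -> .S
For each item with dot before a nonterminal B, add B -> .γ for every B-production
Closure: [S' -> .S, S -> .bA]


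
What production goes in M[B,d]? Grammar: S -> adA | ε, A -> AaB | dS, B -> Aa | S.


For [B, d]: 'd' ∈ FIRST(Aa)
Entry: B -> Aa


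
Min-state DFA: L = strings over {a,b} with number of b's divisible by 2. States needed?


Track (count of b) mod 2: states 0..1, accept at 0
Minimal DFA: 2 states


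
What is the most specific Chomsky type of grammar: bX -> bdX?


LHS has context (more than one symbol) and |LHS| ≤ |RHS|
Classification: Type 1 (Context-Sensitive)


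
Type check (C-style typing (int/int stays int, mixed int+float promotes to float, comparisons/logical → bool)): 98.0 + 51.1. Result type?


Operand types: float + float
Rule: mixed int/float promotes to float; int/int stays int
Result type: float


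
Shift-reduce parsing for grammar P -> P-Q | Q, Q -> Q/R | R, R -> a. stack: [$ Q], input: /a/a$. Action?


shift '/' to continue Q -> Q/R
Action: shift


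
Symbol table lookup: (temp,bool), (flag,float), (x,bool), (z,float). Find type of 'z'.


Lookup 'z' → type float


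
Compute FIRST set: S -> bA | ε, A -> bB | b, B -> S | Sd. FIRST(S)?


Per alternative of S: FIRST(bA) = {b}; FIRST(ε) = {ε}
FIRST(S) = {b, ε}


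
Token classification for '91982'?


Pattern: digits only
Type: INTEGER_LITERAL


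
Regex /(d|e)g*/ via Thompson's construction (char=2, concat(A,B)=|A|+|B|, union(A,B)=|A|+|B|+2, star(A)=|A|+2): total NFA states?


Syntax tree has 3 char leaf(s), 1 union(s), 1 star(s)
chars contribute 3×2 = 6; each union adds +2; each star adds +2
Total: 6 + 2 + 2 = 10 states


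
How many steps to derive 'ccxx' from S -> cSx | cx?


Derivation: S => cSx => ccxx
Steps: 2


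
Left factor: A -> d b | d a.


Common prefix: 'd'
Factored: A -> d A', A' -> b | a


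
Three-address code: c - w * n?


Break into single-operator statements:
t1 = w * n
t2 = c - t1


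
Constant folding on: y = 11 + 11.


11 + 11 = 22 at compile time
Optimized: y = 22


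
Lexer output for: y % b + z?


Scan left to right, longest-match per lexeme
Tokens: ID(y), OP(%), ID(b), OP(+), ID(z)


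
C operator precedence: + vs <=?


'+' is additive (level 9); '<=' is relational (level 7)
Higher level binds tighter
'+' has higher precedence than '<='


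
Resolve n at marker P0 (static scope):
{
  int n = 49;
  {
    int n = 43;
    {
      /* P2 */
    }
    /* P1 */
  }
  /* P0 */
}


n declared in the same block as P0
n = 49


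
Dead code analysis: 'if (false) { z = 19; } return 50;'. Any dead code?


condition is constant false, so the whole block is unreachable
Dead: 'if (false) { z = 19; }'


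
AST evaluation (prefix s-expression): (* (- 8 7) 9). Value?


Evaluate inner: (- 8 7) = 1
Evaluate root: (* 1 9) = 9
Result: 9


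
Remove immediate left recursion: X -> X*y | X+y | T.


Left-recursive alternatives: X*y, X+y; non-recursive: T
Introduce X': X -> TX', X' -> *yX' | +yX' | ε


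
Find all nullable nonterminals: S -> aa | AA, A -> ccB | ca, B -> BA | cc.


A nonterminal is nullable iff some alternative derives ε (directly, or every symbol in it is nullable)
Nullable: {}


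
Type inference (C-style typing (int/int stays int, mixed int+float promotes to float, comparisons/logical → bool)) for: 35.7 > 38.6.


Operand types: float > float
Rule: comparison yields bool
Result type: bool


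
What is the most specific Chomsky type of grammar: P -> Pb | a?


Left-linear: every RHS is a terminal or one nonterminal followed by a terminal
Classification: Type 3 (Regular)


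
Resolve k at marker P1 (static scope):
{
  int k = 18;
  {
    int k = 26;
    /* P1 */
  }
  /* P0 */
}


k declared in the same block as P1
k = 26


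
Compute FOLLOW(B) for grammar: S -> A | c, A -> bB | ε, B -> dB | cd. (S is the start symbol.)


$ ∈ FOLLOW(S). For each A -> αBβ: add FIRST(β)\{ε} to FOLLOW(B); if β nullable, add FOLLOW(A).
FOLLOW(B) = {$}


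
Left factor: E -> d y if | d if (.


Common prefix: 'd'
Factored: E -> d E', E' -> y if | if (


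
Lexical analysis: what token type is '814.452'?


Pattern: digits with a decimal point
Type: FLOAT_LITERAL


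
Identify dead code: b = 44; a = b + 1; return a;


b is read by a's definition; a is returned
No dead code


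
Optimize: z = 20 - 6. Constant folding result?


20 - 6 = 14 at compile time
Optimized: z = 14


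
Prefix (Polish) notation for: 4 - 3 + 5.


left-to-right (same/higher precedence on left): tree is (+ (- 4 3) 5)
Prefix: + - 4 3 5


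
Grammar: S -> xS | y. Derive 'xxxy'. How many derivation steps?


Derivation: S => xS => xxS => xxxS => xxxy
Steps: 4


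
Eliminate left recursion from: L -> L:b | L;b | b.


Left-recursive alternatives: L:b, L;b; non-recursive: b
Introduce L': L -> bL', L' -> :bL' | ;bL' | ε


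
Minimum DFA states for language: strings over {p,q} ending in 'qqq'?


Track the longest suffix of input matching a prefix of 'qqq': 4 classes (prefixes of length 0..3)
Minimal DFA: 4 states


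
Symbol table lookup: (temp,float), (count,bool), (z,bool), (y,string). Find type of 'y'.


Lookup 'y' → type string


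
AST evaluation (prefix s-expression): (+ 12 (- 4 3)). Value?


Evaluate inner: (- 4 3) = 1
Evaluate root: (+ 12 1) = 13
Result: 13


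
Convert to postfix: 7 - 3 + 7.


Left to right (same or higher precedence on left)
Postfix: 7 3 - 7 +


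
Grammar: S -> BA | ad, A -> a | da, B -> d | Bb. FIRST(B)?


Per alternative of B: FIRST(d) = {d}; FIRST(Bb) = {d}
FIRST(B) = {d}


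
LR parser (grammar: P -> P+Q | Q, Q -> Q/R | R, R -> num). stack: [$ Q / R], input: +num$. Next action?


handle 'Q/R' on top
Action: reduce (Q -> Q/R)


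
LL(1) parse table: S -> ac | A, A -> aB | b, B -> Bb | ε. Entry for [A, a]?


For [A, a]: 'a' ∈ FIRST(aB)
Entry: A -> aB


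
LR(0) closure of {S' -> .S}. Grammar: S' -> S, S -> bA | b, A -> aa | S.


Start: S' -> .S
For each item with dot before a nonterminal B, add B -> .γ for every B-production
Closure: [S' -> .S, S -> .bA, S -> .b]


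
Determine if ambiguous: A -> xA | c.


right-linear, alternatives start with distinct terminals 'x' vs 'c': unique leftmost derivation
Unambiguous


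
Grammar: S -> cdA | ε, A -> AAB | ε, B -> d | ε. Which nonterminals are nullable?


A nonterminal is nullable iff some alternative derives ε (directly, or every symbol in it is nullable)
Nullable: {A, B, S}


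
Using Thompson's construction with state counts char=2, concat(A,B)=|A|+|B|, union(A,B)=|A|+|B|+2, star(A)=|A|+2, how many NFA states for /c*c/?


Syntax tree has 2 char leaf(s), 0 union(s), 1 star(s)
chars contribute 2×2 = 4; each union adds +2; each star adds +2
Total: 4 + 0 + 2 = 6 states


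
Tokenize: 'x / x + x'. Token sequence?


Scan left to right, longest-match per lexeme
Tokens: ID(x), OP(/), ID(x), OP(+), ID(x)


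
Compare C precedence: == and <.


'<' is relational (level 7); '==' is equality (level 6)
Higher level binds tighter
'<' has higher precedence than '=='


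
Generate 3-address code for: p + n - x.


Break into single-operator statements:
t1 = p + n
t2 = t1 - x


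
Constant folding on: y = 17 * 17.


17 * 17 = 289 at compile time
Optimized: y = 289


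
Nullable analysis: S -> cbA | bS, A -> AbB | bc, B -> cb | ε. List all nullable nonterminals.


A nonterminal is nullable iff some alternative derives ε (directly, or every symbol in it is nullable)
Nullable: {B}


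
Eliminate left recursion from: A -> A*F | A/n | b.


Left-recursive alternatives: A*F, A/n; non-recursive: b
Introduce A': A -> bA', A' -> *FA' | /nA' | ε


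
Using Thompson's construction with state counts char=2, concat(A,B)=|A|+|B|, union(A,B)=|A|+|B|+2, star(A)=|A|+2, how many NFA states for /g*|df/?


Syntax tree has 3 char leaf(s), 1 union(s), 1 star(s)
chars contribute 3×2 = 6; each union adds +2; each star adds +2
Total: 6 + 2 + 2 = 10 states


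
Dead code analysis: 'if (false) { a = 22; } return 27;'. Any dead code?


condition is constant false, so the whole block is unreachable
Dead: 'if (false) { a = 22; }'


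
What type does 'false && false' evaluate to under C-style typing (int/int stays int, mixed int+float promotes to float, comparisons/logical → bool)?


Operand types: bool && bool
Rule: logical operators take bool operands and yield bool
Result type: bool


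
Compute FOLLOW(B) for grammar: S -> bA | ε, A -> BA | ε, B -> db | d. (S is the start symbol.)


$ ∈ FOLLOW(S). For each A -> αBβ: add FIRST(β)\{ε} to FOLLOW(B); if β nullable, add FOLLOW(A).
FOLLOW(B) = {$, d}


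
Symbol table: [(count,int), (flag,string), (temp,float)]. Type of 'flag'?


Lookup 'flag' → type string


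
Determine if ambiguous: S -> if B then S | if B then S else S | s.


dangling else: 'if B then if B then s else s' parses two ways
Ambiguous


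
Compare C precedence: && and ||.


'&&' is logical AND (level 2); '||' is logical OR (level 1)
Higher level binds tighter
'&&' has higher precedence than '||'


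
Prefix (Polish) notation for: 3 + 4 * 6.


'*' binds tighter: tree is (+ 3 (* 4 6))
Prefix: + 3 * 4 6


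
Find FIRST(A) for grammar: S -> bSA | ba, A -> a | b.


Per alternative of A: FIRST(a) = {a}; FIRST(b) = {b}
FIRST(A) = {a, b}


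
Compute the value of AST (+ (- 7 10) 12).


Evaluate inner: (- 7 10) = -3
Evaluate root: (+ -3 12) = 9
Result: 9


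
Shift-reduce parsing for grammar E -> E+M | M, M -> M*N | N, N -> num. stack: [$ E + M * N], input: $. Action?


handle 'M*N' on top
Action: reduce (M -> M*N)


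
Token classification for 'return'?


Pattern: reserved word
Type: KEYWORD


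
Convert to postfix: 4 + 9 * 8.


* has higher precedence, evaluate 9*8 first
Postfix: 4 9 8 * +


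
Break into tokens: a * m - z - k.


Scan left to right, longest-match per lexeme
Tokens: ID(a), OP(*), ID(m), OP(-), ID(z), OP(-), ID(k)


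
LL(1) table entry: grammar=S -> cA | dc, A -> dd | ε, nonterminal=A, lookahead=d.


For [A, d]: 'd' ∈ FIRST(dd)
Entry: A -> dd


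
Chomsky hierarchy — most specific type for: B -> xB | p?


Right-linear: every RHS is a terminal or a terminal followed by one nonterminal
Classification: Type 3 (Regular)


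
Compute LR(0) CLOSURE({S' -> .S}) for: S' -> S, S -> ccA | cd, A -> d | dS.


Start: S' -> .S
For each item with dot before a nonterminal B, add B -> .γ for every B-production
Closure: [S' -> .S, S -> .ccA, S -> .cd]


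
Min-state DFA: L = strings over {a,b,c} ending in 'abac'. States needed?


Track the longest suffix of input matching a prefix of 'abac': 5 classes (prefixes of length 0..4)
Minimal DFA: 5 states


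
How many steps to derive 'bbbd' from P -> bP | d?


Derivation: P => bP => bbP => bbbP => bbbd
Steps: 4


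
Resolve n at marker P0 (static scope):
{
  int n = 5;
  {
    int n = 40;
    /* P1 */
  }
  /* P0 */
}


n declared in the same block as P0
n = 5


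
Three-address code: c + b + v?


Break into single-operator statements:
t1 = c + b
t2 = t1 + v


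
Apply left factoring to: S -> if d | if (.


Common prefix: 'if'
Factored: S -> if S', S' -> d | (


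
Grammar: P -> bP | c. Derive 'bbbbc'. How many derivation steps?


Derivation: P => bP => bbP => bbbP => bbbbP => bbbbc
Steps: 5


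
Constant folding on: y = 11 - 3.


11 - 3 = 8 at compile time
Optimized: y = 8


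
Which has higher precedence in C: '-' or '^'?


'-' is additive (level 9); '^' is bitwise XOR (level 4)
Higher level binds tighter
'-' has higher precedence than '^'


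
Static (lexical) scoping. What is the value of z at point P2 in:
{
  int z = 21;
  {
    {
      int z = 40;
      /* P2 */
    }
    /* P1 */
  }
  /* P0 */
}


z declared in the same block as P2
z = 40


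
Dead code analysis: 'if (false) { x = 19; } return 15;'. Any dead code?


condition is constant false, so the whole block is unreachable
Dead: 'if (false) { x = 19; }'


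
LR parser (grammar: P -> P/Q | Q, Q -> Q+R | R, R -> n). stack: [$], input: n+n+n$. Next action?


no handle on stack; shift 'n'
Action: shift


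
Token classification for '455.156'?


Pattern: digits with a decimal point
Type: FLOAT_LITERAL


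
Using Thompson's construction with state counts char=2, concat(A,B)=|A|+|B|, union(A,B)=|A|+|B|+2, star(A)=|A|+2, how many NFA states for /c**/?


Syntax tree has 1 char leaf(s), 0 union(s), 2 star(s)
chars contribute 1×2 = 2; each union adds +2; each star adds +2
Total: 2 + 0 + 4 = 6 states


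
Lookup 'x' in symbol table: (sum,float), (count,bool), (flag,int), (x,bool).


Lookup 'x' → type bool


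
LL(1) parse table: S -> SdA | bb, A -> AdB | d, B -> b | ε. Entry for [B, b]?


For [B, b]: 'b' ∈ FIRST(b)
Entry: B -> b


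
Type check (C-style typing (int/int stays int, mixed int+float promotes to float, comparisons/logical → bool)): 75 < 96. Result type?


Operand types: int < int
Rule: comparison yields bool
Result type: bool


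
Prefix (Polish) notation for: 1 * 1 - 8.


left-to-right (same/higher precedence on left): tree is (- (* 1 1) 8)
Prefix: - * 1 1 8


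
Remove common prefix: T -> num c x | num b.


Common prefix: 'num'
Factored: T -> num T', T' -> c x | b


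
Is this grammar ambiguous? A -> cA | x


right-linear, alternatives start with distinct terminals 'c' vs 'x': unique leftmost derivation
Unambiguous


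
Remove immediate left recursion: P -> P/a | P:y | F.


Left-recursive alternatives: P/a, P:y; non-recursive: F
Introduce P': P -> FP', P' -> /aP' | :yP' | ε


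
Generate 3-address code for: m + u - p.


Break into single-operator statements:
t1 = m + u
t2 = t1 - p


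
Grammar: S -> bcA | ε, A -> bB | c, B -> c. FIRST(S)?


Per alternative of S: FIRST(bcA) = {b}; FIRST(ε) = {ε}
FIRST(S) = {b, ε}


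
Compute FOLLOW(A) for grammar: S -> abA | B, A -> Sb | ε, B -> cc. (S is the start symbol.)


$ ∈ FOLLOW(S). For each A -> αBβ: add FIRST(β)\{ε} to FOLLOW(B); if β nullable, add FOLLOW(A).
FOLLOW(A) = {$, b}


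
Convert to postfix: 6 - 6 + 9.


Left to right (same or higher precedence on left)
Postfix: 6 6 - 9 +


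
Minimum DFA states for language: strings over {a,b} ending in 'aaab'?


Track the longest suffix of input matching a prefix of 'aaab': 5 classes (prefixes of length 0..4)
Minimal DFA: 5 states


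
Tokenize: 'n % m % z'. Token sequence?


Scan left to right, longest-match per lexeme
Tokens: ID(n), OP(%), ID(m), OP(%), ID(z)


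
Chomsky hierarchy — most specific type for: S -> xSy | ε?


Single nonterminal LHS, but x^n y^n is not regular
Classification: Type 2 (Context-Free)


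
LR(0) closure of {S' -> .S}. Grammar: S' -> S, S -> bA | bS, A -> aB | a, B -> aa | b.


Start: S' -> .S
For each item with dot before a nonterminal B, add B -> .γ for every B-production
Closure: [S' -> .S, S -> .bA, S -> .bS]


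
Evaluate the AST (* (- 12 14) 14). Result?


Evaluate inner: (- 12 14) = -2
Evaluate root: (* -2 14) = -28
Result: -28


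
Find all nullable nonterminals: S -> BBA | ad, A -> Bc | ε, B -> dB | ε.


A nonterminal is nullable iff some alternative derives ε (directly, or every symbol in it is nullable)
Nullable: {A, B, S}


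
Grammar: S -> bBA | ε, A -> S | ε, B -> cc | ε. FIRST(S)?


Per alternative of S: FIRST(bBA) = {b}; FIRST(ε) = {ε}
FIRST(S) = {b, ε}


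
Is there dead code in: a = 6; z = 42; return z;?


a is assigned but never read
Dead: 'a = 6'


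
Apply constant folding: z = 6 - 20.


6 - 20 = -14 at compile time
Optimized: z = -14


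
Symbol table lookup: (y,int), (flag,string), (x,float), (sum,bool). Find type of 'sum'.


Lookup 'sum' → type bool


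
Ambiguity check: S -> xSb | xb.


balanced x^n…b^n: each string has a unique parse
Unambiguous


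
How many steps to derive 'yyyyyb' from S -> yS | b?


Derivation: S => yS => yyS => yyyS => yyyyS => yyyyyS => yyyyyb
Steps: 6


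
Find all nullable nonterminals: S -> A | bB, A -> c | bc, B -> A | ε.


A nonterminal is nullable iff some alternative derives ε (directly, or every symbol in it is nullable)
Nullable: {B}


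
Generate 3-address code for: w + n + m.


Break into single-operator statements:
t1 = w + n
t2 = t1 + m


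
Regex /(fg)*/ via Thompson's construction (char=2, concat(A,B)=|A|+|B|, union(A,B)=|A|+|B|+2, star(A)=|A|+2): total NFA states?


Syntax tree has 2 char leaf(s), 0 union(s), 1 star(s)
chars contribute 2×2 = 4; each union adds +2; each star adds +2
Total: 4 + 0 + 2 = 6 states


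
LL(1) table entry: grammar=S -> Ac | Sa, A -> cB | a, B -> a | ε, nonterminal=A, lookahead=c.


For [A, c]: 'c' ∈ FIRST(cB)
Entry: A -> cB


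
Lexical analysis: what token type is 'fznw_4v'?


Pattern: letter/underscore followed by alphanumerics, not a keyword
Type: IDENTIFIER


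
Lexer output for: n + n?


Scan left to right, longest-match per lexeme
Tokens: ID(n), OP(+), ID(n)


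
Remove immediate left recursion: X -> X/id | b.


Left-recursive alternatives: X/id; non-recursive: b
Introduce X': X -> bX', X' -> /idX' | ε


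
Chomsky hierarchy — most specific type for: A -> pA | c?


Right-linear: every RHS is a terminal or a terminal followed by one nonterminal
Classification: Type 3 (Regular)
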